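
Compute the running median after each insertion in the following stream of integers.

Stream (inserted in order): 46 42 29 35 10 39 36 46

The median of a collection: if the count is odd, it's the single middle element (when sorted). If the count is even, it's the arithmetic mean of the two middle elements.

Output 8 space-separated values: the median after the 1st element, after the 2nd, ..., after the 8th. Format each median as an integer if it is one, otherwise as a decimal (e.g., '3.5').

Answer: 46 44 42 38.5 35 37 36 37.5

Derivation:
Step 1: insert 46 -> lo=[46] (size 1, max 46) hi=[] (size 0) -> median=46
Step 2: insert 42 -> lo=[42] (size 1, max 42) hi=[46] (size 1, min 46) -> median=44
Step 3: insert 29 -> lo=[29, 42] (size 2, max 42) hi=[46] (size 1, min 46) -> median=42
Step 4: insert 35 -> lo=[29, 35] (size 2, max 35) hi=[42, 46] (size 2, min 42) -> median=38.5
Step 5: insert 10 -> lo=[10, 29, 35] (size 3, max 35) hi=[42, 46] (size 2, min 42) -> median=35
Step 6: insert 39 -> lo=[10, 29, 35] (size 3, max 35) hi=[39, 42, 46] (size 3, min 39) -> median=37
Step 7: insert 36 -> lo=[10, 29, 35, 36] (size 4, max 36) hi=[39, 42, 46] (size 3, min 39) -> median=36
Step 8: insert 46 -> lo=[10, 29, 35, 36] (size 4, max 36) hi=[39, 42, 46, 46] (size 4, min 39) -> median=37.5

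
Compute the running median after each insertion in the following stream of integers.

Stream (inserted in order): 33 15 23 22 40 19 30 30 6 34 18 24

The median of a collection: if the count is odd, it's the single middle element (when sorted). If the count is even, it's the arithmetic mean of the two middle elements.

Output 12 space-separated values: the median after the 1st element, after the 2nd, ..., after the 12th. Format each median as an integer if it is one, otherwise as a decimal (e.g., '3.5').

Step 1: insert 33 -> lo=[33] (size 1, max 33) hi=[] (size 0) -> median=33
Step 2: insert 15 -> lo=[15] (size 1, max 15) hi=[33] (size 1, min 33) -> median=24
Step 3: insert 23 -> lo=[15, 23] (size 2, max 23) hi=[33] (size 1, min 33) -> median=23
Step 4: insert 22 -> lo=[15, 22] (size 2, max 22) hi=[23, 33] (size 2, min 23) -> median=22.5
Step 5: insert 40 -> lo=[15, 22, 23] (size 3, max 23) hi=[33, 40] (size 2, min 33) -> median=23
Step 6: insert 19 -> lo=[15, 19, 22] (size 3, max 22) hi=[23, 33, 40] (size 3, min 23) -> median=22.5
Step 7: insert 30 -> lo=[15, 19, 22, 23] (size 4, max 23) hi=[30, 33, 40] (size 3, min 30) -> median=23
Step 8: insert 30 -> lo=[15, 19, 22, 23] (size 4, max 23) hi=[30, 30, 33, 40] (size 4, min 30) -> median=26.5
Step 9: insert 6 -> lo=[6, 15, 19, 22, 23] (size 5, max 23) hi=[30, 30, 33, 40] (size 4, min 30) -> median=23
Step 10: insert 34 -> lo=[6, 15, 19, 22, 23] (size 5, max 23) hi=[30, 30, 33, 34, 40] (size 5, min 30) -> median=26.5
Step 11: insert 18 -> lo=[6, 15, 18, 19, 22, 23] (size 6, max 23) hi=[30, 30, 33, 34, 40] (size 5, min 30) -> median=23
Step 12: insert 24 -> lo=[6, 15, 18, 19, 22, 23] (size 6, max 23) hi=[24, 30, 30, 33, 34, 40] (size 6, min 24) -> median=23.5

Answer: 33 24 23 22.5 23 22.5 23 26.5 23 26.5 23 23.5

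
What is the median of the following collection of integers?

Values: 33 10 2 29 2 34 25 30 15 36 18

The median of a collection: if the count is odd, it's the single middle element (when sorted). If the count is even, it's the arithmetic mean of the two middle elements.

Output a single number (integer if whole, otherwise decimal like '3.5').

Step 1: insert 33 -> lo=[33] (size 1, max 33) hi=[] (size 0) -> median=33
Step 2: insert 10 -> lo=[10] (size 1, max 10) hi=[33] (size 1, min 33) -> median=21.5
Step 3: insert 2 -> lo=[2, 10] (size 2, max 10) hi=[33] (size 1, min 33) -> median=10
Step 4: insert 29 -> lo=[2, 10] (size 2, max 10) hi=[29, 33] (size 2, min 29) -> median=19.5
Step 5: insert 2 -> lo=[2, 2, 10] (size 3, max 10) hi=[29, 33] (size 2, min 29) -> median=10
Step 6: insert 34 -> lo=[2, 2, 10] (size 3, max 10) hi=[29, 33, 34] (size 3, min 29) -> median=19.5
Step 7: insert 25 -> lo=[2, 2, 10, 25] (size 4, max 25) hi=[29, 33, 34] (size 3, min 29) -> median=25
Step 8: insert 30 -> lo=[2, 2, 10, 25] (size 4, max 25) hi=[29, 30, 33, 34] (size 4, min 29) -> median=27
Step 9: insert 15 -> lo=[2, 2, 10, 15, 25] (size 5, max 25) hi=[29, 30, 33, 34] (size 4, min 29) -> median=25
Step 10: insert 36 -> lo=[2, 2, 10, 15, 25] (size 5, max 25) hi=[29, 30, 33, 34, 36] (size 5, min 29) -> median=27
Step 11: insert 18 -> lo=[2, 2, 10, 15, 18, 25] (size 6, max 25) hi=[29, 30, 33, 34, 36] (size 5, min 29) -> median=25

Answer: 25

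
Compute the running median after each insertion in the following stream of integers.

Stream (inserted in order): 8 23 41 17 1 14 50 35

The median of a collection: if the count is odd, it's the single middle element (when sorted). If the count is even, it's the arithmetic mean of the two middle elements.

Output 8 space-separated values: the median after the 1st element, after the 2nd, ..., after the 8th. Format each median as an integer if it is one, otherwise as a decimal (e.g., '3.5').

Step 1: insert 8 -> lo=[8] (size 1, max 8) hi=[] (size 0) -> median=8
Step 2: insert 23 -> lo=[8] (size 1, max 8) hi=[23] (size 1, min 23) -> median=15.5
Step 3: insert 41 -> lo=[8, 23] (size 2, max 23) hi=[41] (size 1, min 41) -> median=23
Step 4: insert 17 -> lo=[8, 17] (size 2, max 17) hi=[23, 41] (size 2, min 23) -> median=20
Step 5: insert 1 -> lo=[1, 8, 17] (size 3, max 17) hi=[23, 41] (size 2, min 23) -> median=17
Step 6: insert 14 -> lo=[1, 8, 14] (size 3, max 14) hi=[17, 23, 41] (size 3, min 17) -> median=15.5
Step 7: insert 50 -> lo=[1, 8, 14, 17] (size 4, max 17) hi=[23, 41, 50] (size 3, min 23) -> median=17
Step 8: insert 35 -> lo=[1, 8, 14, 17] (size 4, max 17) hi=[23, 35, 41, 50] (size 4, min 23) -> median=20

Answer: 8 15.5 23 20 17 15.5 17 20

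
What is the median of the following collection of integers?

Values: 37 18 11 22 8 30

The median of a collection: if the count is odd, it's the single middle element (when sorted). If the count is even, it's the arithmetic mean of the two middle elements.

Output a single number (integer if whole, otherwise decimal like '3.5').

Step 1: insert 37 -> lo=[37] (size 1, max 37) hi=[] (size 0) -> median=37
Step 2: insert 18 -> lo=[18] (size 1, max 18) hi=[37] (size 1, min 37) -> median=27.5
Step 3: insert 11 -> lo=[11, 18] (size 2, max 18) hi=[37] (size 1, min 37) -> median=18
Step 4: insert 22 -> lo=[11, 18] (size 2, max 18) hi=[22, 37] (size 2, min 22) -> median=20
Step 5: insert 8 -> lo=[8, 11, 18] (size 3, max 18) hi=[22, 37] (size 2, min 22) -> median=18
Step 6: insert 30 -> lo=[8, 11, 18] (size 3, max 18) hi=[22, 30, 37] (size 3, min 22) -> median=20

Answer: 20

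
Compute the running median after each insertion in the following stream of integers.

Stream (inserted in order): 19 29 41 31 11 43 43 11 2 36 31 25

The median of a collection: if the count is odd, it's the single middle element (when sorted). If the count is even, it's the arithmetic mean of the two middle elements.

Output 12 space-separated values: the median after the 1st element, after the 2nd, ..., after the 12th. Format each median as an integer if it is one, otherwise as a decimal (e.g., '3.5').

Answer: 19 24 29 30 29 30 31 30 29 30 31 30

Derivation:
Step 1: insert 19 -> lo=[19] (size 1, max 19) hi=[] (size 0) -> median=19
Step 2: insert 29 -> lo=[19] (size 1, max 19) hi=[29] (size 1, min 29) -> median=24
Step 3: insert 41 -> lo=[19, 29] (size 2, max 29) hi=[41] (size 1, min 41) -> median=29
Step 4: insert 31 -> lo=[19, 29] (size 2, max 29) hi=[31, 41] (size 2, min 31) -> median=30
Step 5: insert 11 -> lo=[11, 19, 29] (size 3, max 29) hi=[31, 41] (size 2, min 31) -> median=29
Step 6: insert 43 -> lo=[11, 19, 29] (size 3, max 29) hi=[31, 41, 43] (size 3, min 31) -> median=30
Step 7: insert 43 -> lo=[11, 19, 29, 31] (size 4, max 31) hi=[41, 43, 43] (size 3, min 41) -> median=31
Step 8: insert 11 -> lo=[11, 11, 19, 29] (size 4, max 29) hi=[31, 41, 43, 43] (size 4, min 31) -> median=30
Step 9: insert 2 -> lo=[2, 11, 11, 19, 29] (size 5, max 29) hi=[31, 41, 43, 43] (size 4, min 31) -> median=29
Step 10: insert 36 -> lo=[2, 11, 11, 19, 29] (size 5, max 29) hi=[31, 36, 41, 43, 43] (size 5, min 31) -> median=30
Step 11: insert 31 -> lo=[2, 11, 11, 19, 29, 31] (size 6, max 31) hi=[31, 36, 41, 43, 43] (size 5, min 31) -> median=31
Step 12: insert 25 -> lo=[2, 11, 11, 19, 25, 29] (size 6, max 29) hi=[31, 31, 36, 41, 43, 43] (size 6, min 31) -> median=30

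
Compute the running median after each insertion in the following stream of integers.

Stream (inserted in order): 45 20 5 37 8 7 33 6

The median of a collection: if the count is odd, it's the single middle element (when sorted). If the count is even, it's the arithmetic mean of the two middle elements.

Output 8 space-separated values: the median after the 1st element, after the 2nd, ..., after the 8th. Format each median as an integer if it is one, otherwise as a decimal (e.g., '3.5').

Answer: 45 32.5 20 28.5 20 14 20 14

Derivation:
Step 1: insert 45 -> lo=[45] (size 1, max 45) hi=[] (size 0) -> median=45
Step 2: insert 20 -> lo=[20] (size 1, max 20) hi=[45] (size 1, min 45) -> median=32.5
Step 3: insert 5 -> lo=[5, 20] (size 2, max 20) hi=[45] (size 1, min 45) -> median=20
Step 4: insert 37 -> lo=[5, 20] (size 2, max 20) hi=[37, 45] (size 2, min 37) -> median=28.5
Step 5: insert 8 -> lo=[5, 8, 20] (size 3, max 20) hi=[37, 45] (size 2, min 37) -> median=20
Step 6: insert 7 -> lo=[5, 7, 8] (size 3, max 8) hi=[20, 37, 45] (size 3, min 20) -> median=14
Step 7: insert 33 -> lo=[5, 7, 8, 20] (size 4, max 20) hi=[33, 37, 45] (size 3, min 33) -> median=20
Step 8: insert 6 -> lo=[5, 6, 7, 8] (size 4, max 8) hi=[20, 33, 37, 45] (size 4, min 20) -> median=14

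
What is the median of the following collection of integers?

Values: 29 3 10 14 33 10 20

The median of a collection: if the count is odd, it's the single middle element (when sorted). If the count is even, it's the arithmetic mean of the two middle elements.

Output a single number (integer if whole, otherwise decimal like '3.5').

Step 1: insert 29 -> lo=[29] (size 1, max 29) hi=[] (size 0) -> median=29
Step 2: insert 3 -> lo=[3] (size 1, max 3) hi=[29] (size 1, min 29) -> median=16
Step 3: insert 10 -> lo=[3, 10] (size 2, max 10) hi=[29] (size 1, min 29) -> median=10
Step 4: insert 14 -> lo=[3, 10] (size 2, max 10) hi=[14, 29] (size 2, min 14) -> median=12
Step 5: insert 33 -> lo=[3, 10, 14] (size 3, max 14) hi=[29, 33] (size 2, min 29) -> median=14
Step 6: insert 10 -> lo=[3, 10, 10] (size 3, max 10) hi=[14, 29, 33] (size 3, min 14) -> median=12
Step 7: insert 20 -> lo=[3, 10, 10, 14] (size 4, max 14) hi=[20, 29, 33] (size 3, min 20) -> median=14

Answer: 14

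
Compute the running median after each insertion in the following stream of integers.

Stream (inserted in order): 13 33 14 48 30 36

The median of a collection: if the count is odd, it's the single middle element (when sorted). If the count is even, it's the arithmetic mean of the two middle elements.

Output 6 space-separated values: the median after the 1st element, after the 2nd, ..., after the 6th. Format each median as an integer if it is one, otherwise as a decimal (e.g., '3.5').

Step 1: insert 13 -> lo=[13] (size 1, max 13) hi=[] (size 0) -> median=13
Step 2: insert 33 -> lo=[13] (size 1, max 13) hi=[33] (size 1, min 33) -> median=23
Step 3: insert 14 -> lo=[13, 14] (size 2, max 14) hi=[33] (size 1, min 33) -> median=14
Step 4: insert 48 -> lo=[13, 14] (size 2, max 14) hi=[33, 48] (size 2, min 33) -> median=23.5
Step 5: insert 30 -> lo=[13, 14, 30] (size 3, max 30) hi=[33, 48] (size 2, min 33) -> median=30
Step 6: insert 36 -> lo=[13, 14, 30] (size 3, max 30) hi=[33, 36, 48] (size 3, min 33) -> median=31.5

Answer: 13 23 14 23.5 30 31.5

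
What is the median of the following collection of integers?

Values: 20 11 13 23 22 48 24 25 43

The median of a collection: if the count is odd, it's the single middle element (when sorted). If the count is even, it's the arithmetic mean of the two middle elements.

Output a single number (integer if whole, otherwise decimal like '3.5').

Step 1: insert 20 -> lo=[20] (size 1, max 20) hi=[] (size 0) -> median=20
Step 2: insert 11 -> lo=[11] (size 1, max 11) hi=[20] (size 1, min 20) -> median=15.5
Step 3: insert 13 -> lo=[11, 13] (size 2, max 13) hi=[20] (size 1, min 20) -> median=13
Step 4: insert 23 -> lo=[11, 13] (size 2, max 13) hi=[20, 23] (size 2, min 20) -> median=16.5
Step 5: insert 22 -> lo=[11, 13, 20] (size 3, max 20) hi=[22, 23] (size 2, min 22) -> median=20
Step 6: insert 48 -> lo=[11, 13, 20] (size 3, max 20) hi=[22, 23, 48] (size 3, min 22) -> median=21
Step 7: insert 24 -> lo=[11, 13, 20, 22] (size 4, max 22) hi=[23, 24, 48] (size 3, min 23) -> median=22
Step 8: insert 25 -> lo=[11, 13, 20, 22] (size 4, max 22) hi=[23, 24, 25, 48] (size 4, min 23) -> median=22.5
Step 9: insert 43 -> lo=[11, 13, 20, 22, 23] (size 5, max 23) hi=[24, 25, 43, 48] (size 4, min 24) -> median=23

Answer: 23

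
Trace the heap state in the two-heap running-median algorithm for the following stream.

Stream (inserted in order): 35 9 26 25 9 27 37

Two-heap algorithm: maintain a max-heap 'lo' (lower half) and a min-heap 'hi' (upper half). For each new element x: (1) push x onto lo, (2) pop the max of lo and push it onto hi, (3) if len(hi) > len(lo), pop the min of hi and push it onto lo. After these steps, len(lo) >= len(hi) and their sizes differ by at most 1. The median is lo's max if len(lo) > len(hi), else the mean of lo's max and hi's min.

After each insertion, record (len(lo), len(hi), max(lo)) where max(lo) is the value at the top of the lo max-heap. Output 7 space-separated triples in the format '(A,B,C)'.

Answer: (1,0,35) (1,1,9) (2,1,26) (2,2,25) (3,2,25) (3,3,25) (4,3,26)

Derivation:
Step 1: insert 35 -> lo=[35] hi=[] -> (len(lo)=1, len(hi)=0, max(lo)=35)
Step 2: insert 9 -> lo=[9] hi=[35] -> (len(lo)=1, len(hi)=1, max(lo)=9)
Step 3: insert 26 -> lo=[9, 26] hi=[35] -> (len(lo)=2, len(hi)=1, max(lo)=26)
Step 4: insert 25 -> lo=[9, 25] hi=[26, 35] -> (len(lo)=2, len(hi)=2, max(lo)=25)
Step 5: insert 9 -> lo=[9, 9, 25] hi=[26, 35] -> (len(lo)=3, len(hi)=2, max(lo)=25)
Step 6: insert 27 -> lo=[9, 9, 25] hi=[26, 27, 35] -> (len(lo)=3, len(hi)=3, max(lo)=25)
Step 7: insert 37 -> lo=[9, 9, 25, 26] hi=[27, 35, 37] -> (len(lo)=4, len(hi)=3, max(lo)=26)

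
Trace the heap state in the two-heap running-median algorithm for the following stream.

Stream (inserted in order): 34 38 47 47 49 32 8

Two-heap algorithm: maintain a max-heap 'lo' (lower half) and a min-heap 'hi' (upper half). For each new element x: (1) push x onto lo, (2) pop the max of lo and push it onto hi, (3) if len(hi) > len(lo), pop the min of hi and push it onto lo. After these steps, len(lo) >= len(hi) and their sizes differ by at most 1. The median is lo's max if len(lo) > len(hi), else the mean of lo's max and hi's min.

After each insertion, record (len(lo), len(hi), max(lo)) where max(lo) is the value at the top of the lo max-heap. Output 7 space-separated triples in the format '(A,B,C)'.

Answer: (1,0,34) (1,1,34) (2,1,38) (2,2,38) (3,2,47) (3,3,38) (4,3,38)

Derivation:
Step 1: insert 34 -> lo=[34] hi=[] -> (len(lo)=1, len(hi)=0, max(lo)=34)
Step 2: insert 38 -> lo=[34] hi=[38] -> (len(lo)=1, len(hi)=1, max(lo)=34)
Step 3: insert 47 -> lo=[34, 38] hi=[47] -> (len(lo)=2, len(hi)=1, max(lo)=38)
Step 4: insert 47 -> lo=[34, 38] hi=[47, 47] -> (len(lo)=2, len(hi)=2, max(lo)=38)
Step 5: insert 49 -> lo=[34, 38, 47] hi=[47, 49] -> (len(lo)=3, len(hi)=2, max(lo)=47)
Step 6: insert 32 -> lo=[32, 34, 38] hi=[47, 47, 49] -> (len(lo)=3, len(hi)=3, max(lo)=38)
Step 7: insert 8 -> lo=[8, 32, 34, 38] hi=[47, 47, 49] -> (len(lo)=4, len(hi)=3, max(lo)=38)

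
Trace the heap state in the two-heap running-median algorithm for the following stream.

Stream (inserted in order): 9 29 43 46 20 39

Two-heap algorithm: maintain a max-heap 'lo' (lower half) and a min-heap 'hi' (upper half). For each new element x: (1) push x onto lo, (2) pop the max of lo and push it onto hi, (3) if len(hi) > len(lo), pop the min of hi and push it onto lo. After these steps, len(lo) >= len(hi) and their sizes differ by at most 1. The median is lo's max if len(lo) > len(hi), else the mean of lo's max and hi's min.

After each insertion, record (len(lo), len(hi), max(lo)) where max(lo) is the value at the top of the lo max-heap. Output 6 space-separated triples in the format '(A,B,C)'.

Answer: (1,0,9) (1,1,9) (2,1,29) (2,2,29) (3,2,29) (3,3,29)

Derivation:
Step 1: insert 9 -> lo=[9] hi=[] -> (len(lo)=1, len(hi)=0, max(lo)=9)
Step 2: insert 29 -> lo=[9] hi=[29] -> (len(lo)=1, len(hi)=1, max(lo)=9)
Step 3: insert 43 -> lo=[9, 29] hi=[43] -> (len(lo)=2, len(hi)=1, max(lo)=29)
Step 4: insert 46 -> lo=[9, 29] hi=[43, 46] -> (len(lo)=2, len(hi)=2, max(lo)=29)
Step 5: insert 20 -> lo=[9, 20, 29] hi=[43, 46] -> (len(lo)=3, len(hi)=2, max(lo)=29)
Step 6: insert 39 -> lo=[9, 20, 29] hi=[39, 43, 46] -> (len(lo)=3, len(hi)=3, max(lo)=29)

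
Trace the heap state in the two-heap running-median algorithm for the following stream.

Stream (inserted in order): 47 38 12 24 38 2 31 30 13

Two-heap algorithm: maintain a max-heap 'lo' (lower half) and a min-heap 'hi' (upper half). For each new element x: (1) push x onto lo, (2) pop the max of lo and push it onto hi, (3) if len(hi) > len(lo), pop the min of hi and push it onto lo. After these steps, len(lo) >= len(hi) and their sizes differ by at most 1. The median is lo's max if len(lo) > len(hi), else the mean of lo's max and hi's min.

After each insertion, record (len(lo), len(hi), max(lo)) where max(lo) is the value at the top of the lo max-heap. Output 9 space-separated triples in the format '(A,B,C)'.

Answer: (1,0,47) (1,1,38) (2,1,38) (2,2,24) (3,2,38) (3,3,24) (4,3,31) (4,4,30) (5,4,30)

Derivation:
Step 1: insert 47 -> lo=[47] hi=[] -> (len(lo)=1, len(hi)=0, max(lo)=47)
Step 2: insert 38 -> lo=[38] hi=[47] -> (len(lo)=1, len(hi)=1, max(lo)=38)
Step 3: insert 12 -> lo=[12, 38] hi=[47] -> (len(lo)=2, len(hi)=1, max(lo)=38)
Step 4: insert 24 -> lo=[12, 24] hi=[38, 47] -> (len(lo)=2, len(hi)=2, max(lo)=24)
Step 5: insert 38 -> lo=[12, 24, 38] hi=[38, 47] -> (len(lo)=3, len(hi)=2, max(lo)=38)
Step 6: insert 2 -> lo=[2, 12, 24] hi=[38, 38, 47] -> (len(lo)=3, len(hi)=3, max(lo)=24)
Step 7: insert 31 -> lo=[2, 12, 24, 31] hi=[38, 38, 47] -> (len(lo)=4, len(hi)=3, max(lo)=31)
Step 8: insert 30 -> lo=[2, 12, 24, 30] hi=[31, 38, 38, 47] -> (len(lo)=4, len(hi)=4, max(lo)=30)
Step 9: insert 13 -> lo=[2, 12, 13, 24, 30] hi=[31, 38, 38, 47] -> (len(lo)=5, len(hi)=4, max(lo)=30)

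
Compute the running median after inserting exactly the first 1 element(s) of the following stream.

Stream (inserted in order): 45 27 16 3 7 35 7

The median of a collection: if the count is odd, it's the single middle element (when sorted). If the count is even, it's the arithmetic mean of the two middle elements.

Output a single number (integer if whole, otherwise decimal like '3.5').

Step 1: insert 45 -> lo=[45] (size 1, max 45) hi=[] (size 0) -> median=45

Answer: 45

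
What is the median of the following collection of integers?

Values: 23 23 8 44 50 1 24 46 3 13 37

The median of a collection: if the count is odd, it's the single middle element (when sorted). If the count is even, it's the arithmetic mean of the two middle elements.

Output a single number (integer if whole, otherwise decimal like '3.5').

Answer: 23

Derivation:
Step 1: insert 23 -> lo=[23] (size 1, max 23) hi=[] (size 0) -> median=23
Step 2: insert 23 -> lo=[23] (size 1, max 23) hi=[23] (size 1, min 23) -> median=23
Step 3: insert 8 -> lo=[8, 23] (size 2, max 23) hi=[23] (size 1, min 23) -> median=23
Step 4: insert 44 -> lo=[8, 23] (size 2, max 23) hi=[23, 44] (size 2, min 23) -> median=23
Step 5: insert 50 -> lo=[8, 23, 23] (size 3, max 23) hi=[44, 50] (size 2, min 44) -> median=23
Step 6: insert 1 -> lo=[1, 8, 23] (size 3, max 23) hi=[23, 44, 50] (size 3, min 23) -> median=23
Step 7: insert 24 -> lo=[1, 8, 23, 23] (size 4, max 23) hi=[24, 44, 50] (size 3, min 24) -> median=23
Step 8: insert 46 -> lo=[1, 8, 23, 23] (size 4, max 23) hi=[24, 44, 46, 50] (size 4, min 24) -> median=23.5
Step 9: insert 3 -> lo=[1, 3, 8, 23, 23] (size 5, max 23) hi=[24, 44, 46, 50] (size 4, min 24) -> median=23
Step 10: insert 13 -> lo=[1, 3, 8, 13, 23] (size 5, max 23) hi=[23, 24, 44, 46, 50] (size 5, min 23) -> median=23
Step 11: insert 37 -> lo=[1, 3, 8, 13, 23, 23] (size 6, max 23) hi=[24, 37, 44, 46, 50] (size 5, min 24) -> median=23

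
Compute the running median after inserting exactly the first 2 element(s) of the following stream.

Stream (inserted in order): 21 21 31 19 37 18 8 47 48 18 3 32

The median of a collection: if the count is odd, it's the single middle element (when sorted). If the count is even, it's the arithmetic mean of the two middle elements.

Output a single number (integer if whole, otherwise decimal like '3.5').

Step 1: insert 21 -> lo=[21] (size 1, max 21) hi=[] (size 0) -> median=21
Step 2: insert 21 -> lo=[21] (size 1, max 21) hi=[21] (size 1, min 21) -> median=21

Answer: 21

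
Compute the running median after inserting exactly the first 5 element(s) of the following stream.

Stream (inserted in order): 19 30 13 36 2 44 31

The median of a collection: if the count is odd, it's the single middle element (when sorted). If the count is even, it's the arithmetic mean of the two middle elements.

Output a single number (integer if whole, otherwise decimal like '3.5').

Step 1: insert 19 -> lo=[19] (size 1, max 19) hi=[] (size 0) -> median=19
Step 2: insert 30 -> lo=[19] (size 1, max 19) hi=[30] (size 1, min 30) -> median=24.5
Step 3: insert 13 -> lo=[13, 19] (size 2, max 19) hi=[30] (size 1, min 30) -> median=19
Step 4: insert 36 -> lo=[13, 19] (size 2, max 19) hi=[30, 36] (size 2, min 30) -> median=24.5
Step 5: insert 2 -> lo=[2, 13, 19] (size 3, max 19) hi=[30, 36] (size 2, min 30) -> median=19

Answer: 19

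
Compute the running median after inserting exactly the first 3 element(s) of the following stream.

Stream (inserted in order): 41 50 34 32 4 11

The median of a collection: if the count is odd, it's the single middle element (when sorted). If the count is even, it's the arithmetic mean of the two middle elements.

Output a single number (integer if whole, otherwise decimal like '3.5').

Answer: 41

Derivation:
Step 1: insert 41 -> lo=[41] (size 1, max 41) hi=[] (size 0) -> median=41
Step 2: insert 50 -> lo=[41] (size 1, max 41) hi=[50] (size 1, min 50) -> median=45.5
Step 3: insert 34 -> lo=[34, 41] (size 2, max 41) hi=[50] (size 1, min 50) -> median=41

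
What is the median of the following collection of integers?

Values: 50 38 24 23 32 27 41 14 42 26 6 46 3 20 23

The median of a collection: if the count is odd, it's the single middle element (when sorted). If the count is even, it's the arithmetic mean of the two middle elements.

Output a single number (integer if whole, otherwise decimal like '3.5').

Answer: 26

Derivation:
Step 1: insert 50 -> lo=[50] (size 1, max 50) hi=[] (size 0) -> median=50
Step 2: insert 38 -> lo=[38] (size 1, max 38) hi=[50] (size 1, min 50) -> median=44
Step 3: insert 24 -> lo=[24, 38] (size 2, max 38) hi=[50] (size 1, min 50) -> median=38
Step 4: insert 23 -> lo=[23, 24] (size 2, max 24) hi=[38, 50] (size 2, min 38) -> median=31
Step 5: insert 32 -> lo=[23, 24, 32] (size 3, max 32) hi=[38, 50] (size 2, min 38) -> median=32
Step 6: insert 27 -> lo=[23, 24, 27] (size 3, max 27) hi=[32, 38, 50] (size 3, min 32) -> median=29.5
Step 7: insert 41 -> lo=[23, 24, 27, 32] (size 4, max 32) hi=[38, 41, 50] (size 3, min 38) -> median=32
Step 8: insert 14 -> lo=[14, 23, 24, 27] (size 4, max 27) hi=[32, 38, 41, 50] (size 4, min 32) -> median=29.5
Step 9: insert 42 -> lo=[14, 23, 24, 27, 32] (size 5, max 32) hi=[38, 41, 42, 50] (size 4, min 38) -> median=32
Step 10: insert 26 -> lo=[14, 23, 24, 26, 27] (size 5, max 27) hi=[32, 38, 41, 42, 50] (size 5, min 32) -> median=29.5
Step 11: insert 6 -> lo=[6, 14, 23, 24, 26, 27] (size 6, max 27) hi=[32, 38, 41, 42, 50] (size 5, min 32) -> median=27
Step 12: insert 46 -> lo=[6, 14, 23, 24, 26, 27] (size 6, max 27) hi=[32, 38, 41, 42, 46, 50] (size 6, min 32) -> median=29.5
Step 13: insert 3 -> lo=[3, 6, 14, 23, 24, 26, 27] (size 7, max 27) hi=[32, 38, 41, 42, 46, 50] (size 6, min 32) -> median=27
Step 14: insert 20 -> lo=[3, 6, 14, 20, 23, 24, 26] (size 7, max 26) hi=[27, 32, 38, 41, 42, 46, 50] (size 7, min 27) -> median=26.5
Step 15: insert 23 -> lo=[3, 6, 14, 20, 23, 23, 24, 26] (size 8, max 26) hi=[27, 32, 38, 41, 42, 46, 50] (size 7, min 27) -> median=26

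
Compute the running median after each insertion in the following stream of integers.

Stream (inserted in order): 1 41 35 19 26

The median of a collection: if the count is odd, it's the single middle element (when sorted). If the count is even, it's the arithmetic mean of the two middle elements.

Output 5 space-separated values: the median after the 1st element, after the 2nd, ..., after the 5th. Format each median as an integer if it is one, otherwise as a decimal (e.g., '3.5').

Answer: 1 21 35 27 26

Derivation:
Step 1: insert 1 -> lo=[1] (size 1, max 1) hi=[] (size 0) -> median=1
Step 2: insert 41 -> lo=[1] (size 1, max 1) hi=[41] (size 1, min 41) -> median=21
Step 3: insert 35 -> lo=[1, 35] (size 2, max 35) hi=[41] (size 1, min 41) -> median=35
Step 4: insert 19 -> lo=[1, 19] (size 2, max 19) hi=[35, 41] (size 2, min 35) -> median=27
Step 5: insert 26 -> lo=[1, 19, 26] (size 3, max 26) hi=[35, 41] (size 2, min 35) -> median=26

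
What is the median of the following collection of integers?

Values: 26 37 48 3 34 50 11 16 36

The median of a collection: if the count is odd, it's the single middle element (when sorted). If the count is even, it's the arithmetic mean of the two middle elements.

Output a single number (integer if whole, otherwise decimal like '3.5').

Answer: 34

Derivation:
Step 1: insert 26 -> lo=[26] (size 1, max 26) hi=[] (size 0) -> median=26
Step 2: insert 37 -> lo=[26] (size 1, max 26) hi=[37] (size 1, min 37) -> median=31.5
Step 3: insert 48 -> lo=[26, 37] (size 2, max 37) hi=[48] (size 1, min 48) -> median=37
Step 4: insert 3 -> lo=[3, 26] (size 2, max 26) hi=[37, 48] (size 2, min 37) -> median=31.5
Step 5: insert 34 -> lo=[3, 26, 34] (size 3, max 34) hi=[37, 48] (size 2, min 37) -> median=34
Step 6: insert 50 -> lo=[3, 26, 34] (size 3, max 34) hi=[37, 48, 50] (size 3, min 37) -> median=35.5
Step 7: insert 11 -> lo=[3, 11, 26, 34] (size 4, max 34) hi=[37, 48, 50] (size 3, min 37) -> median=34
Step 8: insert 16 -> lo=[3, 11, 16, 26] (size 4, max 26) hi=[34, 37, 48, 50] (size 4, min 34) -> median=30
Step 9: insert 36 -> lo=[3, 11, 16, 26, 34] (size 5, max 34) hi=[36, 37, 48, 50] (size 4, min 36) -> median=34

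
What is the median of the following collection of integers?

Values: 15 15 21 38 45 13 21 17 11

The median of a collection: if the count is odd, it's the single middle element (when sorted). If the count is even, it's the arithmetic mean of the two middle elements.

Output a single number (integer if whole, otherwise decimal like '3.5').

Step 1: insert 15 -> lo=[15] (size 1, max 15) hi=[] (size 0) -> median=15
Step 2: insert 15 -> lo=[15] (size 1, max 15) hi=[15] (size 1, min 15) -> median=15
Step 3: insert 21 -> lo=[15, 15] (size 2, max 15) hi=[21] (size 1, min 21) -> median=15
Step 4: insert 38 -> lo=[15, 15] (size 2, max 15) hi=[21, 38] (size 2, min 21) -> median=18
Step 5: insert 45 -> lo=[15, 15, 21] (size 3, max 21) hi=[38, 45] (size 2, min 38) -> median=21
Step 6: insert 13 -> lo=[13, 15, 15] (size 3, max 15) hi=[21, 38, 45] (size 3, min 21) -> median=18
Step 7: insert 21 -> lo=[13, 15, 15, 21] (size 4, max 21) hi=[21, 38, 45] (size 3, min 21) -> median=21
Step 8: insert 17 -> lo=[13, 15, 15, 17] (size 4, max 17) hi=[21, 21, 38, 45] (size 4, min 21) -> median=19
Step 9: insert 11 -> lo=[11, 13, 15, 15, 17] (size 5, max 17) hi=[21, 21, 38, 45] (size 4, min 21) -> median=17

Answer: 17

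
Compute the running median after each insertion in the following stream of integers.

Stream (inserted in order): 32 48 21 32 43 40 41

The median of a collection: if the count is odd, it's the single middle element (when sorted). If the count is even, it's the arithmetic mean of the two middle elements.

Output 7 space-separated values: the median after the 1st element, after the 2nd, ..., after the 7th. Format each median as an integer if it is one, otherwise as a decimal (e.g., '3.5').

Answer: 32 40 32 32 32 36 40

Derivation:
Step 1: insert 32 -> lo=[32] (size 1, max 32) hi=[] (size 0) -> median=32
Step 2: insert 48 -> lo=[32] (size 1, max 32) hi=[48] (size 1, min 48) -> median=40
Step 3: insert 21 -> lo=[21, 32] (size 2, max 32) hi=[48] (size 1, min 48) -> median=32
Step 4: insert 32 -> lo=[21, 32] (size 2, max 32) hi=[32, 48] (size 2, min 32) -> median=32
Step 5: insert 43 -> lo=[21, 32, 32] (size 3, max 32) hi=[43, 48] (size 2, min 43) -> median=32
Step 6: insert 40 -> lo=[21, 32, 32] (size 3, max 32) hi=[40, 43, 48] (size 3, min 40) -> median=36
Step 7: insert 41 -> lo=[21, 32, 32, 40] (size 4, max 40) hi=[41, 43, 48] (size 3, min 41) -> median=40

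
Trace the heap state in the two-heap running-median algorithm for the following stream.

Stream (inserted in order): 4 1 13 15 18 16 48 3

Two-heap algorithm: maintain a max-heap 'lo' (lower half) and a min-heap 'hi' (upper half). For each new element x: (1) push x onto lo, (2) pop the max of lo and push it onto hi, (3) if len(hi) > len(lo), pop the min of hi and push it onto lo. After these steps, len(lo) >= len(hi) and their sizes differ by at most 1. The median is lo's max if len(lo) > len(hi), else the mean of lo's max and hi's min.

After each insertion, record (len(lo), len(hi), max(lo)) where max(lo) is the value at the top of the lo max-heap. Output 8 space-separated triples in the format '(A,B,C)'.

Step 1: insert 4 -> lo=[4] hi=[] -> (len(lo)=1, len(hi)=0, max(lo)=4)
Step 2: insert 1 -> lo=[1] hi=[4] -> (len(lo)=1, len(hi)=1, max(lo)=1)
Step 3: insert 13 -> lo=[1, 4] hi=[13] -> (len(lo)=2, len(hi)=1, max(lo)=4)
Step 4: insert 15 -> lo=[1, 4] hi=[13, 15] -> (len(lo)=2, len(hi)=2, max(lo)=4)
Step 5: insert 18 -> lo=[1, 4, 13] hi=[15, 18] -> (len(lo)=3, len(hi)=2, max(lo)=13)
Step 6: insert 16 -> lo=[1, 4, 13] hi=[15, 16, 18] -> (len(lo)=3, len(hi)=3, max(lo)=13)
Step 7: insert 48 -> lo=[1, 4, 13, 15] hi=[16, 18, 48] -> (len(lo)=4, len(hi)=3, max(lo)=15)
Step 8: insert 3 -> lo=[1, 3, 4, 13] hi=[15, 16, 18, 48] -> (len(lo)=4, len(hi)=4, max(lo)=13)

Answer: (1,0,4) (1,1,1) (2,1,4) (2,2,4) (3,2,13) (3,3,13) (4,3,15) (4,4,13)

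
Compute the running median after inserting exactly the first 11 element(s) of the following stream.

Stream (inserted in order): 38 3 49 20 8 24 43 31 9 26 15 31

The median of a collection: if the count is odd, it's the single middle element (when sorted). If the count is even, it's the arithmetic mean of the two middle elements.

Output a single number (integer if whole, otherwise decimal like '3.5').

Step 1: insert 38 -> lo=[38] (size 1, max 38) hi=[] (size 0) -> median=38
Step 2: insert 3 -> lo=[3] (size 1, max 3) hi=[38] (size 1, min 38) -> median=20.5
Step 3: insert 49 -> lo=[3, 38] (size 2, max 38) hi=[49] (size 1, min 49) -> median=38
Step 4: insert 20 -> lo=[3, 20] (size 2, max 20) hi=[38, 49] (size 2, min 38) -> median=29
Step 5: insert 8 -> lo=[3, 8, 20] (size 3, max 20) hi=[38, 49] (size 2, min 38) -> median=20
Step 6: insert 24 -> lo=[3, 8, 20] (size 3, max 20) hi=[24, 38, 49] (size 3, min 24) -> median=22
Step 7: insert 43 -> lo=[3, 8, 20, 24] (size 4, max 24) hi=[38, 43, 49] (size 3, min 38) -> median=24
Step 8: insert 31 -> lo=[3, 8, 20, 24] (size 4, max 24) hi=[31, 38, 43, 49] (size 4, min 31) -> median=27.5
Step 9: insert 9 -> lo=[3, 8, 9, 20, 24] (size 5, max 24) hi=[31, 38, 43, 49] (size 4, min 31) -> median=24
Step 10: insert 26 -> lo=[3, 8, 9, 20, 24] (size 5, max 24) hi=[26, 31, 38, 43, 49] (size 5, min 26) -> median=25
Step 11: insert 15 -> lo=[3, 8, 9, 15, 20, 24] (size 6, max 24) hi=[26, 31, 38, 43, 49] (size 5, min 26) -> median=24

Answer: 24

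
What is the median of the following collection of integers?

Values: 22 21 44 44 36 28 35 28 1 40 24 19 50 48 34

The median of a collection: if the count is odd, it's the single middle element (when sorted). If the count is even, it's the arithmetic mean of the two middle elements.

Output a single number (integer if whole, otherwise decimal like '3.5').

Step 1: insert 22 -> lo=[22] (size 1, max 22) hi=[] (size 0) -> median=22
Step 2: insert 21 -> lo=[21] (size 1, max 21) hi=[22] (size 1, min 22) -> median=21.5
Step 3: insert 44 -> lo=[21, 22] (size 2, max 22) hi=[44] (size 1, min 44) -> median=22
Step 4: insert 44 -> lo=[21, 22] (size 2, max 22) hi=[44, 44] (size 2, min 44) -> median=33
Step 5: insert 36 -> lo=[21, 22, 36] (size 3, max 36) hi=[44, 44] (size 2, min 44) -> median=36
Step 6: insert 28 -> lo=[21, 22, 28] (size 3, max 28) hi=[36, 44, 44] (size 3, min 36) -> median=32
Step 7: insert 35 -> lo=[21, 22, 28, 35] (size 4, max 35) hi=[36, 44, 44] (size 3, min 36) -> median=35
Step 8: insert 28 -> lo=[21, 22, 28, 28] (size 4, max 28) hi=[35, 36, 44, 44] (size 4, min 35) -> median=31.5
Step 9: insert 1 -> lo=[1, 21, 22, 28, 28] (size 5, max 28) hi=[35, 36, 44, 44] (size 4, min 35) -> median=28
Step 10: insert 40 -> lo=[1, 21, 22, 28, 28] (size 5, max 28) hi=[35, 36, 40, 44, 44] (size 5, min 35) -> median=31.5
Step 11: insert 24 -> lo=[1, 21, 22, 24, 28, 28] (size 6, max 28) hi=[35, 36, 40, 44, 44] (size 5, min 35) -> median=28
Step 12: insert 19 -> lo=[1, 19, 21, 22, 24, 28] (size 6, max 28) hi=[28, 35, 36, 40, 44, 44] (size 6, min 28) -> median=28
Step 13: insert 50 -> lo=[1, 19, 21, 22, 24, 28, 28] (size 7, max 28) hi=[35, 36, 40, 44, 44, 50] (size 6, min 35) -> median=28
Step 14: insert 48 -> lo=[1, 19, 21, 22, 24, 28, 28] (size 7, max 28) hi=[35, 36, 40, 44, 44, 48, 50] (size 7, min 35) -> median=31.5
Step 15: insert 34 -> lo=[1, 19, 21, 22, 24, 28, 28, 34] (size 8, max 34) hi=[35, 36, 40, 44, 44, 48, 50] (size 7, min 35) -> median=34

Answer: 34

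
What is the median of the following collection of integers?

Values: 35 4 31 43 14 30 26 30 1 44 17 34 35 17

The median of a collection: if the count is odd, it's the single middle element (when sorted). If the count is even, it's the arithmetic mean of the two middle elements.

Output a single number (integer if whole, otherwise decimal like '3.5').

Answer: 30

Derivation:
Step 1: insert 35 -> lo=[35] (size 1, max 35) hi=[] (size 0) -> median=35
Step 2: insert 4 -> lo=[4] (size 1, max 4) hi=[35] (size 1, min 35) -> median=19.5
Step 3: insert 31 -> lo=[4, 31] (size 2, max 31) hi=[35] (size 1, min 35) -> median=31
Step 4: insert 43 -> lo=[4, 31] (size 2, max 31) hi=[35, 43] (size 2, min 35) -> median=33
Step 5: insert 14 -> lo=[4, 14, 31] (size 3, max 31) hi=[35, 43] (size 2, min 35) -> median=31
Step 6: insert 30 -> lo=[4, 14, 30] (size 3, max 30) hi=[31, 35, 43] (size 3, min 31) -> median=30.5
Step 7: insert 26 -> lo=[4, 14, 26, 30] (size 4, max 30) hi=[31, 35, 43] (size 3, min 31) -> median=30
Step 8: insert 30 -> lo=[4, 14, 26, 30] (size 4, max 30) hi=[30, 31, 35, 43] (size 4, min 30) -> median=30
Step 9: insert 1 -> lo=[1, 4, 14, 26, 30] (size 5, max 30) hi=[30, 31, 35, 43] (size 4, min 30) -> median=30
Step 10: insert 44 -> lo=[1, 4, 14, 26, 30] (size 5, max 30) hi=[30, 31, 35, 43, 44] (size 5, min 30) -> median=30
Step 11: insert 17 -> lo=[1, 4, 14, 17, 26, 30] (size 6, max 30) hi=[30, 31, 35, 43, 44] (size 5, min 30) -> median=30
Step 12: insert 34 -> lo=[1, 4, 14, 17, 26, 30] (size 6, max 30) hi=[30, 31, 34, 35, 43, 44] (size 6, min 30) -> median=30
Step 13: insert 35 -> lo=[1, 4, 14, 17, 26, 30, 30] (size 7, max 30) hi=[31, 34, 35, 35, 43, 44] (size 6, min 31) -> median=30
Step 14: insert 17 -> lo=[1, 4, 14, 17, 17, 26, 30] (size 7, max 30) hi=[30, 31, 34, 35, 35, 43, 44] (size 7, min 30) -> median=30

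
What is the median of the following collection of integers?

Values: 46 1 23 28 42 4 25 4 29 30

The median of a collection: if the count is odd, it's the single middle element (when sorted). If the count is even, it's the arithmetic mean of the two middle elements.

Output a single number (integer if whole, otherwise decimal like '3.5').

Step 1: insert 46 -> lo=[46] (size 1, max 46) hi=[] (size 0) -> median=46
Step 2: insert 1 -> lo=[1] (size 1, max 1) hi=[46] (size 1, min 46) -> median=23.5
Step 3: insert 23 -> lo=[1, 23] (size 2, max 23) hi=[46] (size 1, min 46) -> median=23
Step 4: insert 28 -> lo=[1, 23] (size 2, max 23) hi=[28, 46] (size 2, min 28) -> median=25.5
Step 5: insert 42 -> lo=[1, 23, 28] (size 3, max 28) hi=[42, 46] (size 2, min 42) -> median=28
Step 6: insert 4 -> lo=[1, 4, 23] (size 3, max 23) hi=[28, 42, 46] (size 3, min 28) -> median=25.5
Step 7: insert 25 -> lo=[1, 4, 23, 25] (size 4, max 25) hi=[28, 42, 46] (size 3, min 28) -> median=25
Step 8: insert 4 -> lo=[1, 4, 4, 23] (size 4, max 23) hi=[25, 28, 42, 46] (size 4, min 25) -> median=24
Step 9: insert 29 -> lo=[1, 4, 4, 23, 25] (size 5, max 25) hi=[28, 29, 42, 46] (size 4, min 28) -> median=25
Step 10: insert 30 -> lo=[1, 4, 4, 23, 25] (size 5, max 25) hi=[28, 29, 30, 42, 46] (size 5, min 28) -> median=26.5

Answer: 26.5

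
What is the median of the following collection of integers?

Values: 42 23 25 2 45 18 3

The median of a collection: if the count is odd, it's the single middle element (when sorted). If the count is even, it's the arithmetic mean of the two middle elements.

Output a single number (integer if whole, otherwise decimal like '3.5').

Answer: 23

Derivation:
Step 1: insert 42 -> lo=[42] (size 1, max 42) hi=[] (size 0) -> median=42
Step 2: insert 23 -> lo=[23] (size 1, max 23) hi=[42] (size 1, min 42) -> median=32.5
Step 3: insert 25 -> lo=[23, 25] (size 2, max 25) hi=[42] (size 1, min 42) -> median=25
Step 4: insert 2 -> lo=[2, 23] (size 2, max 23) hi=[25, 42] (size 2, min 25) -> median=24
Step 5: insert 45 -> lo=[2, 23, 25] (size 3, max 25) hi=[42, 45] (size 2, min 42) -> median=25
Step 6: insert 18 -> lo=[2, 18, 23] (size 3, max 23) hi=[25, 42, 45] (size 3, min 25) -> median=24
Step 7: insert 3 -> lo=[2, 3, 18, 23] (size 4, max 23) hi=[25, 42, 45] (size 3, min 25) -> median=23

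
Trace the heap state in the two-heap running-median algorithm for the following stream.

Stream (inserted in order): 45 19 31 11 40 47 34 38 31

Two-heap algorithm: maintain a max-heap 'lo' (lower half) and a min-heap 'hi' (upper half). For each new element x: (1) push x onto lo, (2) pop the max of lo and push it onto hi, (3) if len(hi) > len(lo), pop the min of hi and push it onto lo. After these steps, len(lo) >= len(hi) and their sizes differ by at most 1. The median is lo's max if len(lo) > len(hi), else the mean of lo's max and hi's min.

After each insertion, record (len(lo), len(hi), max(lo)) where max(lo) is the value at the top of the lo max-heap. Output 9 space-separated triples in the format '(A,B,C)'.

Answer: (1,0,45) (1,1,19) (2,1,31) (2,2,19) (3,2,31) (3,3,31) (4,3,34) (4,4,34) (5,4,34)

Derivation:
Step 1: insert 45 -> lo=[45] hi=[] -> (len(lo)=1, len(hi)=0, max(lo)=45)
Step 2: insert 19 -> lo=[19] hi=[45] -> (len(lo)=1, len(hi)=1, max(lo)=19)
Step 3: insert 31 -> lo=[19, 31] hi=[45] -> (len(lo)=2, len(hi)=1, max(lo)=31)
Step 4: insert 11 -> lo=[11, 19] hi=[31, 45] -> (len(lo)=2, len(hi)=2, max(lo)=19)
Step 5: insert 40 -> lo=[11, 19, 31] hi=[40, 45] -> (len(lo)=3, len(hi)=2, max(lo)=31)
Step 6: insert 47 -> lo=[11, 19, 31] hi=[40, 45, 47] -> (len(lo)=3, len(hi)=3, max(lo)=31)
Step 7: insert 34 -> lo=[11, 19, 31, 34] hi=[40, 45, 47] -> (len(lo)=4, len(hi)=3, max(lo)=34)
Step 8: insert 38 -> lo=[11, 19, 31, 34] hi=[38, 40, 45, 47] -> (len(lo)=4, len(hi)=4, max(lo)=34)
Step 9: insert 31 -> lo=[11, 19, 31, 31, 34] hi=[38, 40, 45, 47] -> (len(lo)=5, len(hi)=4, max(lo)=34)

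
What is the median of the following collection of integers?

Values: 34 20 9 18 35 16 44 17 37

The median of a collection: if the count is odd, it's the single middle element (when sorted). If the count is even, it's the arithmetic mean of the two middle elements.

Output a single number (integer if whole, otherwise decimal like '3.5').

Step 1: insert 34 -> lo=[34] (size 1, max 34) hi=[] (size 0) -> median=34
Step 2: insert 20 -> lo=[20] (size 1, max 20) hi=[34] (size 1, min 34) -> median=27
Step 3: insert 9 -> lo=[9, 20] (size 2, max 20) hi=[34] (size 1, min 34) -> median=20
Step 4: insert 18 -> lo=[9, 18] (size 2, max 18) hi=[20, 34] (size 2, min 20) -> median=19
Step 5: insert 35 -> lo=[9, 18, 20] (size 3, max 20) hi=[34, 35] (size 2, min 34) -> median=20
Step 6: insert 16 -> lo=[9, 16, 18] (size 3, max 18) hi=[20, 34, 35] (size 3, min 20) -> median=19
Step 7: insert 44 -> lo=[9, 16, 18, 20] (size 4, max 20) hi=[34, 35, 44] (size 3, min 34) -> median=20
Step 8: insert 17 -> lo=[9, 16, 17, 18] (size 4, max 18) hi=[20, 34, 35, 44] (size 4, min 20) -> median=19
Step 9: insert 37 -> lo=[9, 16, 17, 18, 20] (size 5, max 20) hi=[34, 35, 37, 44] (size 4, min 34) -> median=20

Answer: 20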